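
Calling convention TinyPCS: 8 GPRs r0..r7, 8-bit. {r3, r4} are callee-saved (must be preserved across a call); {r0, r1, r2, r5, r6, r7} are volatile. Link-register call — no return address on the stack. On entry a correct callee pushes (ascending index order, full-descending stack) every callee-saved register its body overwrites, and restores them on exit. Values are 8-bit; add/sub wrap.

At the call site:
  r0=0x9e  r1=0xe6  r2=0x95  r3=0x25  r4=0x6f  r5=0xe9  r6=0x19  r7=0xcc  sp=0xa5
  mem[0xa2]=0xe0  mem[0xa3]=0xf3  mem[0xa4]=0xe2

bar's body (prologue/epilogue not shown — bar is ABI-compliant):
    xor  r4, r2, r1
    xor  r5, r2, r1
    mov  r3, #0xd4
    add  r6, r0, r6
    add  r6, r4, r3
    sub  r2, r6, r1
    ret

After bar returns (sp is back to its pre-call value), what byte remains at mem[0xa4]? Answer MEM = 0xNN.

MEM = 0x25

prologue: push r3 → mem[0xa4]=0x25, sp=0xa4
prologue: push r4 → mem[0xa3]=0x6f, sp=0xa3
body[0] xor  r4, r2, r1 → r4=0x73
body[1] xor  r5, r2, r1 → r5=0x73
body[2] mov  r3, #0xd4 → r3=0xd4
body[3] add  r6, r0, r6 → r6=0xb7
body[4] add  r6, r4, r3 → r6=0x47
body[5] sub  r2, r6, r1 → r2=0x61
epilogue: pop r4=0x6f, sp=0xa4
epilogue: pop r3=0x25, sp=0xa5
prologue pushed ['r3', 'r4'] at ['0xa4', '0xa3']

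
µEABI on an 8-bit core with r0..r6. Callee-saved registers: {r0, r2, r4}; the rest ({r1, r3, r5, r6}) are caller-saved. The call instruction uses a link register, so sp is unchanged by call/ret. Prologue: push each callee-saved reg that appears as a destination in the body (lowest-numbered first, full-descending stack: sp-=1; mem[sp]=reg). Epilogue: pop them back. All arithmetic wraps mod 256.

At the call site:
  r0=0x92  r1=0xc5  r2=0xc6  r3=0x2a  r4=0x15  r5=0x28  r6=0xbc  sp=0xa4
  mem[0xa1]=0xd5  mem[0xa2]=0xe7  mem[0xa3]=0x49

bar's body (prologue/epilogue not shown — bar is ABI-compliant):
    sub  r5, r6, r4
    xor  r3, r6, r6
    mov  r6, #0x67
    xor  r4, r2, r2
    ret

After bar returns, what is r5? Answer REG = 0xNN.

REG = 0xa7

prologue: push r4 → mem[0xa3]=0x15, sp=0xa3
body[0] sub  r5, r6, r4 → r5=0xa7
body[1] xor  r3, r6, r6 → r3=0x00
body[2] mov  r6, #0x67 → r6=0x67
body[3] xor  r4, r2, r2 → r4=0x00
epilogue: pop r4=0x15, sp=0xa4
r5 is caller-saved → body value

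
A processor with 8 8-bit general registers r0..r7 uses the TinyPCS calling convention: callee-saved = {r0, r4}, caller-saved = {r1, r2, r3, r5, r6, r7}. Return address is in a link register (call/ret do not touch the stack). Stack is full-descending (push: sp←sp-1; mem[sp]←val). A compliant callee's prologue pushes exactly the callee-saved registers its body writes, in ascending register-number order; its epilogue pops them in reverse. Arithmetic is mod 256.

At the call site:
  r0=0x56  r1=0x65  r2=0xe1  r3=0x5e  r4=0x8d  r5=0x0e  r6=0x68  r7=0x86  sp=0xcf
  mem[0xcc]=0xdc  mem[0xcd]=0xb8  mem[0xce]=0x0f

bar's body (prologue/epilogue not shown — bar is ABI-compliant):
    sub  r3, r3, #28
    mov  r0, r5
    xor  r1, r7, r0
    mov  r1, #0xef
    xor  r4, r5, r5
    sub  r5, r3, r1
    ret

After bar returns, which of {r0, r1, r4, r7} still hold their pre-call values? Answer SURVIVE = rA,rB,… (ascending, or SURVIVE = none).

SURVIVE = r0,r4,r7

prologue: push r0 -> mem[0xce]=0x56, sp=0xce
prologue: push r4 -> mem[0xcd]=0x8d, sp=0xcd
body[0] sub  r3, r3, #28 -> r3=0x42
body[1] mov  r0, r5 -> r0=0x0e
body[2] xor  r1, r7, r0 -> r1=0x88
body[3] mov  r1, #0xef -> r1=0xef
body[4] xor  r4, r5, r5 -> r4=0x00
body[5] sub  r5, r3, r1 -> r5=0x53
epilogue: pop r4=0x8d, sp=0xce
epilogue: pop r0=0x56, sp=0xcf
r0: callee-saved, written=True
r1: caller-saved, written=True
r4: callee-saved, written=True
r7: caller-saved, written=False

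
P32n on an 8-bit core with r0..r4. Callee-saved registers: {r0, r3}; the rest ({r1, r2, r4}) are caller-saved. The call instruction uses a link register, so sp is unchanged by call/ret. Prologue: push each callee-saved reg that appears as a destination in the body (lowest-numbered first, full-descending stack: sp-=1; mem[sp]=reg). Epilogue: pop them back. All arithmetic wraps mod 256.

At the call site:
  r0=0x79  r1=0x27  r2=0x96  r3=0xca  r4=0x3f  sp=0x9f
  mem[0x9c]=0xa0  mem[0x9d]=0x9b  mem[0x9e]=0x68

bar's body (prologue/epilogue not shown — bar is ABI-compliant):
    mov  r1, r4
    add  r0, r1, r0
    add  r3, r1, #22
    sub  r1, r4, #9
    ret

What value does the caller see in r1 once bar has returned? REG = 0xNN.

REG = 0x36

prologue: push r0 -> mem[0x9e]=0x79, sp=0x9e
prologue: push r3 -> mem[0x9d]=0xca, sp=0x9d
body[0] mov  r1, r4 -> r1=0x3f
body[1] add  r0, r1, r0 -> r0=0xb8
body[2] add  r3, r1, #22 -> r3=0x55
body[3] sub  r1, r4, #9 -> r1=0x36
epilogue: pop r3=0xca, sp=0x9e
epilogue: pop r0=0x79, sp=0x9f
r1 is caller-saved -> body value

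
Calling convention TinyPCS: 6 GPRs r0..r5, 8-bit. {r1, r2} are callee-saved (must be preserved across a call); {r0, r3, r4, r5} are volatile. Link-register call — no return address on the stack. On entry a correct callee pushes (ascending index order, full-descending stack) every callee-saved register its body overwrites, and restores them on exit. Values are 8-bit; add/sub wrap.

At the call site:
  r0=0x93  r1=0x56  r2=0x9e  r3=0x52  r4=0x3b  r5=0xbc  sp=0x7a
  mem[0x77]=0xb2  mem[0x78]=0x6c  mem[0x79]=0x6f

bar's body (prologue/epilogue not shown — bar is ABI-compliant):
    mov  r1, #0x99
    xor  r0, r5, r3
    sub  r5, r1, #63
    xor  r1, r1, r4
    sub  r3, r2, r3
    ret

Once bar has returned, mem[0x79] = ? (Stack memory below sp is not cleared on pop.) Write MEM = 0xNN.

prologue: push r1 → mem[0x79]=0x56, sp=0x79
body[0] mov  r1, #0x99 → r1=0x99
body[1] xor  r0, r5, r3 → r0=0xee
body[2] sub  r5, r1, #63 → r5=0x5a
body[3] xor  r1, r1, r4 → r1=0xa2
body[4] sub  r3, r2, r3 → r3=0x4c
epilogue: pop r1=0x56, sp=0x7a
prologue pushed ['r1'] at ['0x79']

MEM = 0x56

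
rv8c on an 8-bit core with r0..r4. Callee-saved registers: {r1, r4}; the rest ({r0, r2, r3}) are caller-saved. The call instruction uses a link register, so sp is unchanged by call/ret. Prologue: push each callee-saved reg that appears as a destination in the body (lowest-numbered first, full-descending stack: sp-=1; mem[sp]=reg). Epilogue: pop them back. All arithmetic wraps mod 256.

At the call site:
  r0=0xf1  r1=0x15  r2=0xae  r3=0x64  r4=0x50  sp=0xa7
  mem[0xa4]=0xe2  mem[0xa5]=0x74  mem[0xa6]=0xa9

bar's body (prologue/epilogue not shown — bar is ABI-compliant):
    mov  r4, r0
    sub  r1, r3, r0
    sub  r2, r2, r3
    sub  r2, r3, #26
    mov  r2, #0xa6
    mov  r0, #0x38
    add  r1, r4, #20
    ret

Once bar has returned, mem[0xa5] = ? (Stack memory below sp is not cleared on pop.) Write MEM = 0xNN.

MEM = 0x50

prologue: push r1 → mem[0xa6]=0x15, sp=0xa6
prologue: push r4 → mem[0xa5]=0x50, sp=0xa5
body[0] mov  r4, r0 → r4=0xf1
body[1] sub  r1, r3, r0 → r1=0x73
body[2] sub  r2, r2, r3 → r2=0x4a
body[3] sub  r2, r3, #26 → r2=0x4a
body[4] mov  r2, #0xa6 → r2=0xa6
body[5] mov  r0, #0x38 → r0=0x38
body[6] add  r1, r4, #20 → r1=0x05
epilogue: pop r4=0x50, sp=0xa6
epilogue: pop r1=0x15, sp=0xa7
prologue pushed ['r1', 'r4'] at ['0xa6', '0xa5']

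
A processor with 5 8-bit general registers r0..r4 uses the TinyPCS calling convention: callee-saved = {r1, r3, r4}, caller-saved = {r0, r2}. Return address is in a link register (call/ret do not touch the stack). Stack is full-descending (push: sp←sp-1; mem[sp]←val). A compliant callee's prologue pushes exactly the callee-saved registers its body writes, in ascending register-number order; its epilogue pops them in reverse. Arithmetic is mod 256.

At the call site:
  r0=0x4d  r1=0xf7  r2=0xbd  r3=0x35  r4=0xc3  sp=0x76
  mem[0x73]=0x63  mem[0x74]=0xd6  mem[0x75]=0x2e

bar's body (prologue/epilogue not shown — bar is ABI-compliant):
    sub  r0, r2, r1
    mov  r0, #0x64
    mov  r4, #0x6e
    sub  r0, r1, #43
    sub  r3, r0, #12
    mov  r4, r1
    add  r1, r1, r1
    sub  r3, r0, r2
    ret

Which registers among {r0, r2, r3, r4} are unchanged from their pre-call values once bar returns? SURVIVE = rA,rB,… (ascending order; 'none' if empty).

SURVIVE = r2,r3,r4

prologue: push r1 → mem[0x75]=0xf7, sp=0x75
prologue: push r3 → mem[0x74]=0x35, sp=0x74
prologue: push r4 → mem[0x73]=0xc3, sp=0x73
body[0] sub  r0, r2, r1 → r0=0xc6
body[1] mov  r0, #0x64 → r0=0x64
body[2] mov  r4, #0x6e → r4=0x6e
body[3] sub  r0, r1, #43 → r0=0xcc
body[4] sub  r3, r0, #12 → r3=0xc0
body[5] mov  r4, r1 → r4=0xf7
body[6] add  r1, r1, r1 → r1=0xee
body[7] sub  r3, r0, r2 → r3=0x0f
epilogue: pop r4=0xc3, sp=0x74
epilogue: pop r3=0x35, sp=0x75
epilogue: pop r1=0xf7, sp=0x76
r0: caller-saved, written=True
r2: caller-saved, written=False
r3: callee-saved, written=True
r4: callee-saved, written=True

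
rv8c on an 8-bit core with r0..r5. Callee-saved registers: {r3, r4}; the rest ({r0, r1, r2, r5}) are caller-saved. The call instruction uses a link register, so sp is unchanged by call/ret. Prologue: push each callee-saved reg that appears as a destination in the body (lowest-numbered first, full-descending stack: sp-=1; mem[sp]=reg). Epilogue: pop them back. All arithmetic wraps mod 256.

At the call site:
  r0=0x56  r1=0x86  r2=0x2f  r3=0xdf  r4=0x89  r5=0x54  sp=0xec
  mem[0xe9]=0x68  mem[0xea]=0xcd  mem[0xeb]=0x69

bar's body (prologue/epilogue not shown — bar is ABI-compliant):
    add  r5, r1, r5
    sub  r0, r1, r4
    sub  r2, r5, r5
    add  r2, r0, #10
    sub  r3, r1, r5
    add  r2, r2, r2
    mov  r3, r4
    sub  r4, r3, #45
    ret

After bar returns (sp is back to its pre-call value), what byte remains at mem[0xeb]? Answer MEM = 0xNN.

MEM = 0xdf

prologue: push r3 -> mem[0xeb]=0xdf, sp=0xeb
prologue: push r4 -> mem[0xea]=0x89, sp=0xea
body[0] add  r5, r1, r5 -> r5=0xda
body[1] sub  r0, r1, r4 -> r0=0xfd
body[2] sub  r2, r5, r5 -> r2=0x00
body[3] add  r2, r0, #10 -> r2=0x07
body[4] sub  r3, r1, r5 -> r3=0xac
body[5] add  r2, r2, r2 -> r2=0x0e
body[6] mov  r3, r4 -> r3=0x89
body[7] sub  r4, r3, #45 -> r4=0x5c
epilogue: pop r4=0x89, sp=0xeb
epilogue: pop r3=0xdf, sp=0xec
prologue pushed ['r3', 'r4'] at ['0xeb', '0xea']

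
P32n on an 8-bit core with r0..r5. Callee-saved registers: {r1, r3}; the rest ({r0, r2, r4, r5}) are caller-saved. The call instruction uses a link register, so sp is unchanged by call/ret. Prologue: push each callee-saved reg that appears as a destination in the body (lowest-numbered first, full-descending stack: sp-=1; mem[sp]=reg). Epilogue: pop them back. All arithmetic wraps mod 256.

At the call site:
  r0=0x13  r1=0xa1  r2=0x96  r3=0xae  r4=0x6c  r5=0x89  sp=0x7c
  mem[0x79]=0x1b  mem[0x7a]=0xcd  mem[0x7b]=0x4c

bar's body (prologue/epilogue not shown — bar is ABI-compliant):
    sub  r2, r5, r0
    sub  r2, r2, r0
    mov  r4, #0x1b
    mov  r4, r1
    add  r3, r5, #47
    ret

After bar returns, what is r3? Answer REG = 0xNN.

prologue: push r3 → mem[0x7b]=0xae, sp=0x7b
body[0] sub  r2, r5, r0 → r2=0x76
body[1] sub  r2, r2, r0 → r2=0x63
body[2] mov  r4, #0x1b → r4=0x1b
body[3] mov  r4, r1 → r4=0xa1
body[4] add  r3, r5, #47 → r3=0xb8
epilogue: pop r3=0xae, sp=0x7c
r3 is callee-saved → restored

REG = 0xae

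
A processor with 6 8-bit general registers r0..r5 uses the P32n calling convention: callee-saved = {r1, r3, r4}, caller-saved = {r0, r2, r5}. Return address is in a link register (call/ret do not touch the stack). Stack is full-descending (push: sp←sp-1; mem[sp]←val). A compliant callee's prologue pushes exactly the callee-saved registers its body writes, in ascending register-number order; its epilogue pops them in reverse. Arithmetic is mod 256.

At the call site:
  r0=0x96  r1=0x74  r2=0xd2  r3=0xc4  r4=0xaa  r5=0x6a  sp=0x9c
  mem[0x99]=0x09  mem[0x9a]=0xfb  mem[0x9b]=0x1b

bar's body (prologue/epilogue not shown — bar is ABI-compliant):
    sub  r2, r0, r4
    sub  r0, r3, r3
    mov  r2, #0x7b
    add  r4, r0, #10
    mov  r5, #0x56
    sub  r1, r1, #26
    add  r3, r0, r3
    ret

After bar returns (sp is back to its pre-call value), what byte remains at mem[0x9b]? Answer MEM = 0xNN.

MEM = 0x74

prologue: push r1 -> mem[0x9b]=0x74, sp=0x9b
prologue: push r3 -> mem[0x9a]=0xc4, sp=0x9a
prologue: push r4 -> mem[0x99]=0xaa, sp=0x99
body[0] sub  r2, r0, r4 -> r2=0xec
body[1] sub  r0, r3, r3 -> r0=0x00
body[2] mov  r2, #0x7b -> r2=0x7b
body[3] add  r4, r0, #10 -> r4=0x0a
body[4] mov  r5, #0x56 -> r5=0x56
body[5] sub  r1, r1, #26 -> r1=0x5a
body[6] add  r3, r0, r3 -> r3=0xc4
epilogue: pop r4=0xaa, sp=0x9a
epilogue: pop r3=0xc4, sp=0x9b
epilogue: pop r1=0x74, sp=0x9c
prologue pushed ['r1', 'r3', 'r4'] at ['0x9b', '0x9a', '0x99']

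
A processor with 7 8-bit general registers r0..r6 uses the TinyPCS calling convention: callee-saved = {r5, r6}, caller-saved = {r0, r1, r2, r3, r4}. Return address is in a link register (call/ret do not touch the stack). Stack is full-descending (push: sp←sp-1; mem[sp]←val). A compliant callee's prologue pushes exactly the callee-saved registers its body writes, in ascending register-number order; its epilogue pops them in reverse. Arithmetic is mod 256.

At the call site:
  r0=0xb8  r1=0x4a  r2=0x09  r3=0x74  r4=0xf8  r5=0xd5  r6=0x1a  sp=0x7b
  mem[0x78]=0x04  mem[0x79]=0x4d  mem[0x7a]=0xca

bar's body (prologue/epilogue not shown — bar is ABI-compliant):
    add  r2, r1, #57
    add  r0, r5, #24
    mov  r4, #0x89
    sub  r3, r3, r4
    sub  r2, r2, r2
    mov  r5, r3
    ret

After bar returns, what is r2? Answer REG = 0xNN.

prologue: push r5 → mem[0x7a]=0xd5, sp=0x7a
body[0] add  r2, r1, #57 → r2=0x83
body[1] add  r0, r5, #24 → r0=0xed
body[2] mov  r4, #0x89 → r4=0x89
body[3] sub  r3, r3, r4 → r3=0xeb
body[4] sub  r2, r2, r2 → r2=0x00
body[5] mov  r5, r3 → r5=0xeb
epilogue: pop r5=0xd5, sp=0x7b
r2 is caller-saved → body value

REG = 0x00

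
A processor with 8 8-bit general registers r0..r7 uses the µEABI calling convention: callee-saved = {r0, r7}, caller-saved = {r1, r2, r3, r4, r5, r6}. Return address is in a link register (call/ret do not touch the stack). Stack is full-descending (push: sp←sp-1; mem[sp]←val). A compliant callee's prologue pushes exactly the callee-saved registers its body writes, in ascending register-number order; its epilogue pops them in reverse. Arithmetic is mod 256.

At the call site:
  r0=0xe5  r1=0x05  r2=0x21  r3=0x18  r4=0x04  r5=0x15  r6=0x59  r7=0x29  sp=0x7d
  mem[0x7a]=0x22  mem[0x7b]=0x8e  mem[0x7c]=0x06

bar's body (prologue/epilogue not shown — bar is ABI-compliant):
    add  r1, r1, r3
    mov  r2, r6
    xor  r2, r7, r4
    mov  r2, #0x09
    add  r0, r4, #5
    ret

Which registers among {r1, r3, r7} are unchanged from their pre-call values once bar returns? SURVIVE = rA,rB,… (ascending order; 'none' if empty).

SURVIVE = r3,r7

prologue: push r0 -> mem[0x7c]=0xe5, sp=0x7c
body[0] add  r1, r1, r3 -> r1=0x1d
body[1] mov  r2, r6 -> r2=0x59
body[2] xor  r2, r7, r4 -> r2=0x2d
body[3] mov  r2, #0x09 -> r2=0x09
body[4] add  r0, r4, #5 -> r0=0x09
epilogue: pop r0=0xe5, sp=0x7d
r1: caller-saved, written=True
r3: caller-saved, written=False
r7: callee-saved, written=False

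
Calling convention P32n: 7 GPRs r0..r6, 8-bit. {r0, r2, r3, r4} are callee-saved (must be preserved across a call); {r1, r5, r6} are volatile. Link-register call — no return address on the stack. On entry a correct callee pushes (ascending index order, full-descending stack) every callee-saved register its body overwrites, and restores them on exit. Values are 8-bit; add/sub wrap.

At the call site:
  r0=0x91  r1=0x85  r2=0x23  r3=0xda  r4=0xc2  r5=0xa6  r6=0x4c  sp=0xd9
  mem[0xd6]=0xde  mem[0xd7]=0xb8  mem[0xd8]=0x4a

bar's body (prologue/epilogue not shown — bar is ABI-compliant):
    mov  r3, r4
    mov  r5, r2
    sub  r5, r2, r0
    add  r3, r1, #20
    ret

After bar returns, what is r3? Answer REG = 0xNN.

prologue: push r3 → mem[0xd8]=0xda, sp=0xd8
body[0] mov  r3, r4 → r3=0xc2
body[1] mov  r5, r2 → r5=0x23
body[2] sub  r5, r2, r0 → r5=0x92
body[3] add  r3, r1, #20 → r3=0x99
epilogue: pop r3=0xda, sp=0xd9
r3 is callee-saved → restored

REG = 0xda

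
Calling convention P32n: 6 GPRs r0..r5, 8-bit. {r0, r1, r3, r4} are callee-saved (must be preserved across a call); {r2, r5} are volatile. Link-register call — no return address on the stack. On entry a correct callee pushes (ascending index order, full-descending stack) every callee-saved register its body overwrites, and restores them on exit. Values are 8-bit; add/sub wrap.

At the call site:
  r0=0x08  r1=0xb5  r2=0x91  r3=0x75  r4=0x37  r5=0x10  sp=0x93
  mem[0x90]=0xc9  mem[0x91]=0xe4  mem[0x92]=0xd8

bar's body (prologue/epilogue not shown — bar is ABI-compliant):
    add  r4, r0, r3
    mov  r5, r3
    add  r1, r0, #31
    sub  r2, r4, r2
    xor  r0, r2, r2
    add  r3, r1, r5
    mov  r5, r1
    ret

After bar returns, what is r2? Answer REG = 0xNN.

REG = 0xec

prologue: push r0 → mem[0x92]=0x08, sp=0x92
prologue: push r1 → mem[0x91]=0xb5, sp=0x91
prologue: push r3 → mem[0x90]=0x75, sp=0x90
prologue: push r4 → mem[0x8f]=0x37, sp=0x8f
body[0] add  r4, r0, r3 → r4=0x7d
body[1] mov  r5, r3 → r5=0x75
body[2] add  r1, r0, #31 → r1=0x27
body[3] sub  r2, r4, r2 → r2=0xec
body[4] xor  r0, r2, r2 → r0=0x00
body[5] add  r3, r1, r5 → r3=0x9c
body[6] mov  r5, r1 → r5=0x27
epilogue: pop r4=0x37, sp=0x90
epilogue: pop r3=0x75, sp=0x91
epilogue: pop r1=0xb5, sp=0x92
epilogue: pop r0=0x08, sp=0x93
r2 is caller-saved → body value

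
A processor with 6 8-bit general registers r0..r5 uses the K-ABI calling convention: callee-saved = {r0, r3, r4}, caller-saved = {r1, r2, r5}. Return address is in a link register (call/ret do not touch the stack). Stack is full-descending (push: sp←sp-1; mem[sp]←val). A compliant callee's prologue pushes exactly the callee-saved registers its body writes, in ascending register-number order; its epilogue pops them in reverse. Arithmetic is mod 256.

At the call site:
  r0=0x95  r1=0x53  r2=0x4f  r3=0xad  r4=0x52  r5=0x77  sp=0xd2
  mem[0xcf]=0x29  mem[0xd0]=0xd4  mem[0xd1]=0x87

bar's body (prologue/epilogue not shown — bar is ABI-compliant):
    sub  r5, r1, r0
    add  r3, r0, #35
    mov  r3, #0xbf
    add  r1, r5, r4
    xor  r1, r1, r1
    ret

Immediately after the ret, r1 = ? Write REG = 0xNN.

REG = 0x00

prologue: push r3 -> mem[0xd1]=0xad, sp=0xd1
body[0] sub  r5, r1, r0 -> r5=0xbe
body[1] add  r3, r0, #35 -> r3=0xb8
body[2] mov  r3, #0xbf -> r3=0xbf
body[3] add  r1, r5, r4 -> r1=0x10
body[4] xor  r1, r1, r1 -> r1=0x00
epilogue: pop r3=0xad, sp=0xd2
r1 is caller-saved -> body value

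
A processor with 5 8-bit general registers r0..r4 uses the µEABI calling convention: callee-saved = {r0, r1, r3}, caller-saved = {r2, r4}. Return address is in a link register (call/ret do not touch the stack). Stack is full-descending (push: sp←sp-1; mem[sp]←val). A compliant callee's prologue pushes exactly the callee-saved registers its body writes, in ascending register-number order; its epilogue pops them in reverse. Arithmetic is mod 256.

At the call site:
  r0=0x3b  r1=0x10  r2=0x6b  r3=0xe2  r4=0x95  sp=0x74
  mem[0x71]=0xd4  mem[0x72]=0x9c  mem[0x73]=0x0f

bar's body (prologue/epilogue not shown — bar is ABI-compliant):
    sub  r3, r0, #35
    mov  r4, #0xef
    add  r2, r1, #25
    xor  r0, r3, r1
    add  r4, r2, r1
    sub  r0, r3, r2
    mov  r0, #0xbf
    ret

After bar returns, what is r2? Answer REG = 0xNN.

prologue: push r0 -> mem[0x73]=0x3b, sp=0x73
prologue: push r3 -> mem[0x72]=0xe2, sp=0x72
body[0] sub  r3, r0, #35 -> r3=0x18
body[1] mov  r4, #0xef -> r4=0xef
body[2] add  r2, r1, #25 -> r2=0x29
body[3] xor  r0, r3, r1 -> r0=0x08
body[4] add  r4, r2, r1 -> r4=0x39
body[5] sub  r0, r3, r2 -> r0=0xef
body[6] mov  r0, #0xbf -> r0=0xbf
epilogue: pop r3=0xe2, sp=0x73
epilogue: pop r0=0x3b, sp=0x74
r2 is caller-saved -> body value

REG = 0x29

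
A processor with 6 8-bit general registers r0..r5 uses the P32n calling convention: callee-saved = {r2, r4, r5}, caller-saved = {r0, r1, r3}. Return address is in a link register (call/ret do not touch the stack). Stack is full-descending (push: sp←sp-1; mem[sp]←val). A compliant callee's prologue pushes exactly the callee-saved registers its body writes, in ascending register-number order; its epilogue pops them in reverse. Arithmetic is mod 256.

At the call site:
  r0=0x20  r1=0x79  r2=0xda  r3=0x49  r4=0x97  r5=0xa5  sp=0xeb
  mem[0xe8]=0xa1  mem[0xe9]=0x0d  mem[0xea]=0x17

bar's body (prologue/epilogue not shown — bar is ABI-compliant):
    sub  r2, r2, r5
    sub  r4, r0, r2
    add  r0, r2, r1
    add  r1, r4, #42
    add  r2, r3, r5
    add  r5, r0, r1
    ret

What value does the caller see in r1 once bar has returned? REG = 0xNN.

REG = 0x15

prologue: push r2 -> mem[0xea]=0xda, sp=0xea
prologue: push r4 -> mem[0xe9]=0x97, sp=0xe9
prologue: push r5 -> mem[0xe8]=0xa5, sp=0xe8
body[0] sub  r2, r2, r5 -> r2=0x35
body[1] sub  r4, r0, r2 -> r4=0xeb
body[2] add  r0, r2, r1 -> r0=0xae
body[3] add  r1, r4, #42 -> r1=0x15
body[4] add  r2, r3, r5 -> r2=0xee
body[5] add  r5, r0, r1 -> r5=0xc3
epilogue: pop r5=0xa5, sp=0xe9
epilogue: pop r4=0x97, sp=0xea
epilogue: pop r2=0xda, sp=0xeb
r1 is caller-saved -> body value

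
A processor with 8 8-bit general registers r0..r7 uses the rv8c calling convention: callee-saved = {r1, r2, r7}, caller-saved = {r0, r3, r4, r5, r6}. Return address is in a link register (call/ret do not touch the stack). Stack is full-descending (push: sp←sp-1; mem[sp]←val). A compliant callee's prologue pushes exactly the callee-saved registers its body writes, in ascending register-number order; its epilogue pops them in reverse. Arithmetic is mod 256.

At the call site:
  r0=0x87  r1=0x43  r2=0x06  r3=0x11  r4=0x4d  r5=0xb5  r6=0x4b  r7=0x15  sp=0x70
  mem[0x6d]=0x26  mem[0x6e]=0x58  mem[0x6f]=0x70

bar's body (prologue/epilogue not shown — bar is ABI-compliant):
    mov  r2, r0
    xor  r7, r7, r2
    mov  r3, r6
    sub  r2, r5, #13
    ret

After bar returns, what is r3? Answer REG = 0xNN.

REG = 0x4b

prologue: push r2 → mem[0x6f]=0x06, sp=0x6f
prologue: push r7 → mem[0x6e]=0x15, sp=0x6e
body[0] mov  r2, r0 → r2=0x87
body[1] xor  r7, r7, r2 → r7=0x92
body[2] mov  r3, r6 → r3=0x4b
body[3] sub  r2, r5, #13 → r2=0xa8
epilogue: pop r7=0x15, sp=0x6f
epilogue: pop r2=0x06, sp=0x70
r3 is caller-saved → body value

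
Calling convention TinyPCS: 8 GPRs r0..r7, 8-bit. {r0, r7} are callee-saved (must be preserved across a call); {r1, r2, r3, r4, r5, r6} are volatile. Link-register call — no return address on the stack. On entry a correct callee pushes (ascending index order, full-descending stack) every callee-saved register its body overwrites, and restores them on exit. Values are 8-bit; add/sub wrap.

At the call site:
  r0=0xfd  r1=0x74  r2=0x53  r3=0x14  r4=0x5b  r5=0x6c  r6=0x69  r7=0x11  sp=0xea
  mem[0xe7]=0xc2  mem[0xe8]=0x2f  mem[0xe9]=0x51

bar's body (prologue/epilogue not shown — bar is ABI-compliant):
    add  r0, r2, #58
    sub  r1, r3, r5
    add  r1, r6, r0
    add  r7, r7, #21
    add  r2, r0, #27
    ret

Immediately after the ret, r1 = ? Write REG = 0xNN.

prologue: push r0 → mem[0xe9]=0xfd, sp=0xe9
prologue: push r7 → mem[0xe8]=0x11, sp=0xe8
body[0] add  r0, r2, #58 → r0=0x8d
body[1] sub  r1, r3, r5 → r1=0xa8
body[2] add  r1, r6, r0 → r1=0xf6
body[3] add  r7, r7, #21 → r7=0x26
body[4] add  r2, r0, #27 → r2=0xa8
epilogue: pop r7=0x11, sp=0xe9
epilogue: pop r0=0xfd, sp=0xea
r1 is caller-saved → body value

REG = 0xf6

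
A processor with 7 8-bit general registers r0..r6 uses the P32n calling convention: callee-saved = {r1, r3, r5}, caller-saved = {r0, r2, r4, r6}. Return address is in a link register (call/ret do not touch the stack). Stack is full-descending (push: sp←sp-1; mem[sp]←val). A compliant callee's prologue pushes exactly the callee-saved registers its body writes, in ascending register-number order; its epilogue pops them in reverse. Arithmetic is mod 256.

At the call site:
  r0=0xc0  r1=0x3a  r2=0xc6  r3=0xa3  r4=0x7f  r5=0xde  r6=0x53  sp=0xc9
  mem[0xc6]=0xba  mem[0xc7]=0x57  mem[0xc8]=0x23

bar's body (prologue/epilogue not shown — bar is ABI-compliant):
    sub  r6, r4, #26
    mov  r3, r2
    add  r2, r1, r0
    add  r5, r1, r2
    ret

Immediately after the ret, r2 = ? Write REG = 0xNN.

prologue: push r3 → mem[0xc8]=0xa3, sp=0xc8
prologue: push r5 → mem[0xc7]=0xde, sp=0xc7
body[0] sub  r6, r4, #26 → r6=0x65
body[1] mov  r3, r2 → r3=0xc6
body[2] add  r2, r1, r0 → r2=0xfa
body[3] add  r5, r1, r2 → r5=0x34
epilogue: pop r5=0xde, sp=0xc8
epilogue: pop r3=0xa3, sp=0xc9
r2 is caller-saved → body value

REG = 0xfa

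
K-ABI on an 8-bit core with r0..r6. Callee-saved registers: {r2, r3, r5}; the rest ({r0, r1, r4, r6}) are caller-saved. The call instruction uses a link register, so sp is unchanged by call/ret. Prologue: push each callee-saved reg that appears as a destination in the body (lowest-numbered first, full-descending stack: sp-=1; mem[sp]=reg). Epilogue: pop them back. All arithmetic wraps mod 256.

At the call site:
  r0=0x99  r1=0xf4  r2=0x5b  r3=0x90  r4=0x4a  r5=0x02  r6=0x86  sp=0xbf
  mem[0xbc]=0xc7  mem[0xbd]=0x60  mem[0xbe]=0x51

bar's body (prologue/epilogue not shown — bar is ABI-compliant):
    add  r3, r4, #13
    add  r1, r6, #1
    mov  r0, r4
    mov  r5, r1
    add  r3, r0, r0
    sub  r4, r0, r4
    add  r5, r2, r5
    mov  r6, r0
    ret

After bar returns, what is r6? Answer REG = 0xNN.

prologue: push r3 → mem[0xbe]=0x90, sp=0xbe
prologue: push r5 → mem[0xbd]=0x02, sp=0xbd
body[0] add  r3, r4, #13 → r3=0x57
body[1] add  r1, r6, #1 → r1=0x87
body[2] mov  r0, r4 → r0=0x4a
body[3] mov  r5, r1 → r5=0x87
body[4] add  r3, r0, r0 → r3=0x94
body[5] sub  r4, r0, r4 → r4=0x00
body[6] add  r5, r2, r5 → r5=0xe2
body[7] mov  r6, r0 → r6=0x4a
epilogue: pop r5=0x02, sp=0xbe
epilogue: pop r3=0x90, sp=0xbf
r6 is caller-saved → body value

REG = 0x4a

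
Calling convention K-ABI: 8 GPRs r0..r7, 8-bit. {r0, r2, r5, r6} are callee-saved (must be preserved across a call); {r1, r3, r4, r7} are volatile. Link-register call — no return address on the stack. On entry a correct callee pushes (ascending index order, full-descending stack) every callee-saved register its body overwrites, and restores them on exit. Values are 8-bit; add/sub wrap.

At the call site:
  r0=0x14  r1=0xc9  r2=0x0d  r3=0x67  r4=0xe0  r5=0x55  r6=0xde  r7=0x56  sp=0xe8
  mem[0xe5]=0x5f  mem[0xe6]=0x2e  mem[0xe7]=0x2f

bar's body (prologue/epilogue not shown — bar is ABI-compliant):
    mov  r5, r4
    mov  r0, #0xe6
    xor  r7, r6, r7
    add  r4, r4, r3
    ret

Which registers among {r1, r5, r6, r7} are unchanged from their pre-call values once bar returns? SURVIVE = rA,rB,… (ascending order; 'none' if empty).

prologue: push r0 -> mem[0xe7]=0x14, sp=0xe7
prologue: push r5 -> mem[0xe6]=0x55, sp=0xe6
body[0] mov  r5, r4 -> r5=0xe0
body[1] mov  r0, #0xe6 -> r0=0xe6
body[2] xor  r7, r6, r7 -> r7=0x88
body[3] add  r4, r4, r3 -> r4=0x47
epilogue: pop r5=0x55, sp=0xe7
epilogue: pop r0=0x14, sp=0xe8
r1: caller-saved, written=False
r5: callee-saved, written=True
r6: callee-saved, written=False
r7: caller-saved, written=True

SURVIVE = r1,r5,r6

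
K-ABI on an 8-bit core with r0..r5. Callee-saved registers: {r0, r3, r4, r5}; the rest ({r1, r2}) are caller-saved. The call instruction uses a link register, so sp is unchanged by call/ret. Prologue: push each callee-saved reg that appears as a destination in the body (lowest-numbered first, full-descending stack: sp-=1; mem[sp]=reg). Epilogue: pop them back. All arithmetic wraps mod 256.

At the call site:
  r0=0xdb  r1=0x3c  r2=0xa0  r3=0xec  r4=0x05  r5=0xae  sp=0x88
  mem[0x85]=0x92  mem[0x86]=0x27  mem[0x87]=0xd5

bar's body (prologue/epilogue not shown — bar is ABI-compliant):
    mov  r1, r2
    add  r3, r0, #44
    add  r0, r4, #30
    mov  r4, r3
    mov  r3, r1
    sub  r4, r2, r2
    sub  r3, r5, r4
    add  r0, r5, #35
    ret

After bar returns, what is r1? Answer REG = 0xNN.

REG = 0xa0

prologue: push r0 → mem[0x87]=0xdb, sp=0x87
prologue: push r3 → mem[0x86]=0xec, sp=0x86
prologue: push r4 → mem[0x85]=0x05, sp=0x85
body[0] mov  r1, r2 → r1=0xa0
body[1] add  r3, r0, #44 → r3=0x07
body[2] add  r0, r4, #30 → r0=0x23
body[3] mov  r4, r3 → r4=0x07
body[4] mov  r3, r1 → r3=0xa0
body[5] sub  r4, r2, r2 → r4=0x00
body[6] sub  r3, r5, r4 → r3=0xae
body[7] add  r0, r5, #35 → r0=0xd1
epilogue: pop r4=0x05, sp=0x86
epilogue: pop r3=0xec, sp=0x87
epilogue: pop r0=0xdb, sp=0x88
r1 is caller-saved → body value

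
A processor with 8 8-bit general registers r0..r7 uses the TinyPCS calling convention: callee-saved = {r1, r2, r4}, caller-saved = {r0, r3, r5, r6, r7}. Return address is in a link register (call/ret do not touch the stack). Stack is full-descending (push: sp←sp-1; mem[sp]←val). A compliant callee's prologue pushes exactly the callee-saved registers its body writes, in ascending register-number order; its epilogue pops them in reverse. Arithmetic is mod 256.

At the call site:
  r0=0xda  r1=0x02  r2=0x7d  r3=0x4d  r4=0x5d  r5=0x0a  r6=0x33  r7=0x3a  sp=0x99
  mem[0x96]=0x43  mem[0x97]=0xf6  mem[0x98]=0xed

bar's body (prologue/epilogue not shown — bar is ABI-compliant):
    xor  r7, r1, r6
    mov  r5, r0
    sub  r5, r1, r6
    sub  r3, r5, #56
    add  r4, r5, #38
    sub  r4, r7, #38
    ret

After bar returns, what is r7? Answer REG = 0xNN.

prologue: push r4 → mem[0x98]=0x5d, sp=0x98
body[0] xor  r7, r1, r6 → r7=0x31
body[1] mov  r5, r0 → r5=0xda
body[2] sub  r5, r1, r6 → r5=0xcf
body[3] sub  r3, r5, #56 → r3=0x97
body[4] add  r4, r5, #38 → r4=0xf5
body[5] sub  r4, r7, #38 → r4=0x0b
epilogue: pop r4=0x5d, sp=0x99
r7 is caller-saved → body value

REG = 0x31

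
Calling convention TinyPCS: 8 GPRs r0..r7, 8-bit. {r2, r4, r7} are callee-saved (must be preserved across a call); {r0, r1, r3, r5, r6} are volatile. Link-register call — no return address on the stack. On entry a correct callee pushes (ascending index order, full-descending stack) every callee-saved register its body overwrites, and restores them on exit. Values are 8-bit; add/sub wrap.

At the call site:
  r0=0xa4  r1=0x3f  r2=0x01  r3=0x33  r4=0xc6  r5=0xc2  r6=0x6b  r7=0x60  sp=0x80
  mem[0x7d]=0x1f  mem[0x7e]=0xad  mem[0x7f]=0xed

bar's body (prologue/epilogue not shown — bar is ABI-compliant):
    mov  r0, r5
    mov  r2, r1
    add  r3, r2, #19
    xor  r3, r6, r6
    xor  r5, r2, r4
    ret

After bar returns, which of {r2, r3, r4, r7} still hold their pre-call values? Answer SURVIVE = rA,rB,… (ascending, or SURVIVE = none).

SURVIVE = r2,r4,r7

prologue: push r2 -> mem[0x7f]=0x01, sp=0x7f
body[0] mov  r0, r5 -> r0=0xc2
body[1] mov  r2, r1 -> r2=0x3f
body[2] add  r3, r2, #19 -> r3=0x52
body[3] xor  r3, r6, r6 -> r3=0x00
body[4] xor  r5, r2, r4 -> r5=0xf9
epilogue: pop r2=0x01, sp=0x80
r2: callee-saved, written=True
r3: caller-saved, written=True
r4: callee-saved, written=False
r7: callee-saved, written=False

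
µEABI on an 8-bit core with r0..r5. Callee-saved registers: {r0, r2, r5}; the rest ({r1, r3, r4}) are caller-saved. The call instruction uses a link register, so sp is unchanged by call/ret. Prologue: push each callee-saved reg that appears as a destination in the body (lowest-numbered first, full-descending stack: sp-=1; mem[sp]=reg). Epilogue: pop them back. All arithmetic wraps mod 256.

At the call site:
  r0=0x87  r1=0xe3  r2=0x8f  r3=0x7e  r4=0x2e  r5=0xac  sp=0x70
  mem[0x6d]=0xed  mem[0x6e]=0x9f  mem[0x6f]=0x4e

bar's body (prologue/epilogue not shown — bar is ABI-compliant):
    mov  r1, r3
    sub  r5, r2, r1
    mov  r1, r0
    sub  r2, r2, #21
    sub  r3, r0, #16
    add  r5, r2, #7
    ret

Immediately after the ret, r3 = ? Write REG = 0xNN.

prologue: push r2 -> mem[0x6f]=0x8f, sp=0x6f
prologue: push r5 -> mem[0x6e]=0xac, sp=0x6e
body[0] mov  r1, r3 -> r1=0x7e
body[1] sub  r5, r2, r1 -> r5=0x11
body[2] mov  r1, r0 -> r1=0x87
body[3] sub  r2, r2, #21 -> r2=0x7a
body[4] sub  r3, r0, #16 -> r3=0x77
body[5] add  r5, r2, #7 -> r5=0x81
epilogue: pop r5=0xac, sp=0x6f
epilogue: pop r2=0x8f, sp=0x70
r3 is caller-saved -> body value

REG = 0x77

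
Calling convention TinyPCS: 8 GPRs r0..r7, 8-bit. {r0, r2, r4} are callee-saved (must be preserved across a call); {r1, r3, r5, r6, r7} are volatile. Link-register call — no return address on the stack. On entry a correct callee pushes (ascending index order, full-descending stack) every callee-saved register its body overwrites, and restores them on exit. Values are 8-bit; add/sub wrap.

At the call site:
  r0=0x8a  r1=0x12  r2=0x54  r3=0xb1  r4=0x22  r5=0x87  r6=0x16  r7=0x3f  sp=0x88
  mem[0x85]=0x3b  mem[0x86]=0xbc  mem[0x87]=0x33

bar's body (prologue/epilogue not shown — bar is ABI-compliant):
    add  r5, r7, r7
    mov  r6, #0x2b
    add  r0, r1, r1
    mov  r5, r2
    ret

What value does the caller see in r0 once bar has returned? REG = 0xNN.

prologue: push r0 → mem[0x87]=0x8a, sp=0x87
body[0] add  r5, r7, r7 → r5=0x7e
body[1] mov  r6, #0x2b → r6=0x2b
body[2] add  r0, r1, r1 → r0=0x24
body[3] mov  r5, r2 → r5=0x54
epilogue: pop r0=0x8a, sp=0x88
r0 is callee-saved → restored

REG = 0x8a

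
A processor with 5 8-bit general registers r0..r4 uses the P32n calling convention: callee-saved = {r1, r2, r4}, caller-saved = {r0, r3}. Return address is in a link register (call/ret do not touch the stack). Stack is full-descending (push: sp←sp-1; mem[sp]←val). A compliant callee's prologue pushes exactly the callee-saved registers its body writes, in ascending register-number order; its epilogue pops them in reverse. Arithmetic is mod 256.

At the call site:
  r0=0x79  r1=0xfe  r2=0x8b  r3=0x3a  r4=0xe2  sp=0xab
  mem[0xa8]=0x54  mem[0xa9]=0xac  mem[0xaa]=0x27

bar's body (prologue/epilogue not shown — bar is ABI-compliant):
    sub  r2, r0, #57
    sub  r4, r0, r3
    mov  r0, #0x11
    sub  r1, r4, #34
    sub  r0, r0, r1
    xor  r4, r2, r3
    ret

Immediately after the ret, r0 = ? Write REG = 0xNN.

REG = 0xf4

prologue: push r1 -> mem[0xaa]=0xfe, sp=0xaa
prologue: push r2 -> mem[0xa9]=0x8b, sp=0xa9
prologue: push r4 -> mem[0xa8]=0xe2, sp=0xa8
body[0] sub  r2, r0, #57 -> r2=0x40
body[1] sub  r4, r0, r3 -> r4=0x3f
body[2] mov  r0, #0x11 -> r0=0x11
body[3] sub  r1, r4, #34 -> r1=0x1d
body[4] sub  r0, r0, r1 -> r0=0xf4
body[5] xor  r4, r2, r3 -> r4=0x7a
epilogue: pop r4=0xe2, sp=0xa9
epilogue: pop r2=0x8b, sp=0xaa
epilogue: pop r1=0xfe, sp=0xab
r0 is caller-saved -> body value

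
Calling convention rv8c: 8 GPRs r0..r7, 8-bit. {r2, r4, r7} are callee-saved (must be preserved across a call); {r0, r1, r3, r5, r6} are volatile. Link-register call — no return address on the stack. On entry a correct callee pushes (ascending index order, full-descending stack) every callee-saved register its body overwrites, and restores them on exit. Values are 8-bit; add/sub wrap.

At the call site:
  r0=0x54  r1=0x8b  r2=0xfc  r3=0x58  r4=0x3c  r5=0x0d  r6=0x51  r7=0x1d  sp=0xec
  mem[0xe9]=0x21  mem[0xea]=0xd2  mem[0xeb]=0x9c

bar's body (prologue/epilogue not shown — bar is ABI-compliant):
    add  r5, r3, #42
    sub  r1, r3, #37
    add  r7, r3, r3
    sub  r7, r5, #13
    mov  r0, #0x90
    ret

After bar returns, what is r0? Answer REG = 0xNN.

REG = 0x90

prologue: push r7 → mem[0xeb]=0x1d, sp=0xeb
body[0] add  r5, r3, #42 → r5=0x82
body[1] sub  r1, r3, #37 → r1=0x33
body[2] add  r7, r3, r3 → r7=0xb0
body[3] sub  r7, r5, #13 → r7=0x75
body[4] mov  r0, #0x90 → r0=0x90
epilogue: pop r7=0x1d, sp=0xec
r0 is caller-saved → body value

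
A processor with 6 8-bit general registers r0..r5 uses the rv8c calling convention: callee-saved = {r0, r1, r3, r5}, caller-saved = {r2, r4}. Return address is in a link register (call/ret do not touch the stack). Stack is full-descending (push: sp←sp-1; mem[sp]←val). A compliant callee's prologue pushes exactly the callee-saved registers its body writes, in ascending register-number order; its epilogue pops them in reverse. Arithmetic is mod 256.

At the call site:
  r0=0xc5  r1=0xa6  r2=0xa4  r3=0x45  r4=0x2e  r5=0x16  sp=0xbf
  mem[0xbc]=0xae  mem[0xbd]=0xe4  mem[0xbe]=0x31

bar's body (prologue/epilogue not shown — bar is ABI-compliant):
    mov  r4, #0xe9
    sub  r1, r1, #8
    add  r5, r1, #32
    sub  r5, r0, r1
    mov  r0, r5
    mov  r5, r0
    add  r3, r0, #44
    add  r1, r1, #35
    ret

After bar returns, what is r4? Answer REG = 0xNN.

prologue: push r0 -> mem[0xbe]=0xc5, sp=0xbe
prologue: push r1 -> mem[0xbd]=0xa6, sp=0xbd
prologue: push r3 -> mem[0xbc]=0x45, sp=0xbc
prologue: push r5 -> mem[0xbb]=0x16, sp=0xbb
body[0] mov  r4, #0xe9 -> r4=0xe9
body[1] sub  r1, r1, #8 -> r1=0x9e
body[2] add  r5, r1, #32 -> r5=0xbe
body[3] sub  r5, r0, r1 -> r5=0x27
body[4] mov  r0, r5 -> r0=0x27
body[5] mov  r5, r0 -> r5=0x27
body[6] add  r3, r0, #44 -> r3=0x53
body[7] add  r1, r1, #35 -> r1=0xc1
epilogue: pop r5=0x16, sp=0xbc
epilogue: pop r3=0x45, sp=0xbd
epilogue: pop r1=0xa6, sp=0xbe
epilogue: pop r0=0xc5, sp=0xbf
r4 is caller-saved -> body value

REG = 0xe9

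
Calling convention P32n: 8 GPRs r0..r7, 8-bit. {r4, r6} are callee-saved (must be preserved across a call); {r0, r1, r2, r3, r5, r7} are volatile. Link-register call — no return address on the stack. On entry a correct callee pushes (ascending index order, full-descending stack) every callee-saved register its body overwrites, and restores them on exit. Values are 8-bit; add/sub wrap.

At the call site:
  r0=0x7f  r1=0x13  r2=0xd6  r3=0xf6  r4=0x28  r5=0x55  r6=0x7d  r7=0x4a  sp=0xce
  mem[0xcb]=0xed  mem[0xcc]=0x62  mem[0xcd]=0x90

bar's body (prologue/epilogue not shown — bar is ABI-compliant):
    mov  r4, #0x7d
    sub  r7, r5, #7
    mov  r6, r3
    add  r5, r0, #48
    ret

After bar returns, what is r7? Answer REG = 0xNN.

prologue: push r4 -> mem[0xcd]=0x28, sp=0xcd
prologue: push r6 -> mem[0xcc]=0x7d, sp=0xcc
body[0] mov  r4, #0x7d -> r4=0x7d
body[1] sub  r7, r5, #7 -> r7=0x4e
body[2] mov  r6, r3 -> r6=0xf6
body[3] add  r5, r0, #48 -> r5=0xaf
epilogue: pop r6=0x7d, sp=0xcd
epilogue: pop r4=0x28, sp=0xce
r7 is caller-saved -> body value

REG = 0x4e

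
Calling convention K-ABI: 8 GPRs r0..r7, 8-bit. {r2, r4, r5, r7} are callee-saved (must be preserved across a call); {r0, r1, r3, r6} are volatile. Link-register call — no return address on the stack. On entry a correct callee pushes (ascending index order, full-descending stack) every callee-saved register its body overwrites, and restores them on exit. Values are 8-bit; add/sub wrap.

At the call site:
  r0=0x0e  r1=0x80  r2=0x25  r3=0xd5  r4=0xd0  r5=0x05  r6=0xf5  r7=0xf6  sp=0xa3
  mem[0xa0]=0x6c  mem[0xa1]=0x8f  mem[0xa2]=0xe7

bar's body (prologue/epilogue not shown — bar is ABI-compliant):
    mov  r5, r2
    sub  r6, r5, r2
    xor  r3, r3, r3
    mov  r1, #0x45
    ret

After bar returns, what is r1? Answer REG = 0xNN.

REG = 0x45

prologue: push r5 -> mem[0xa2]=0x05, sp=0xa2
body[0] mov  r5, r2 -> r5=0x25
body[1] sub  r6, r5, r2 -> r6=0x00
body[2] xor  r3, r3, r3 -> r3=0x00
body[3] mov  r1, #0x45 -> r1=0x45
epilogue: pop r5=0x05, sp=0xa3
r1 is caller-saved -> body value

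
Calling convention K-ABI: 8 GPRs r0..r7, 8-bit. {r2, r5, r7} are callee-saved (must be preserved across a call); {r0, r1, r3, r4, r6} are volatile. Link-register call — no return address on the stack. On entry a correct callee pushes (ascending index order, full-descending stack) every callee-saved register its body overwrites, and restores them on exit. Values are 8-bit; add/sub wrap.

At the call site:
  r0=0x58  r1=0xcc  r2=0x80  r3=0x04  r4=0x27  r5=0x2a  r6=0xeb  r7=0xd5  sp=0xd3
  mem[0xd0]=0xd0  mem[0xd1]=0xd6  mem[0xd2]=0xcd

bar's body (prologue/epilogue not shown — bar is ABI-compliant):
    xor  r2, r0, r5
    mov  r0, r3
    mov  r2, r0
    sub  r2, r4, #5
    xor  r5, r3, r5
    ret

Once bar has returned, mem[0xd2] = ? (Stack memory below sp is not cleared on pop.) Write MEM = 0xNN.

MEM = 0x80

prologue: push r2 → mem[0xd2]=0x80, sp=0xd2
prologue: push r5 → mem[0xd1]=0x2a, sp=0xd1
body[0] xor  r2, r0, r5 → r2=0x72
body[1] mov  r0, r3 → r0=0x04
body[2] mov  r2, r0 → r2=0x04
body[3] sub  r2, r4, #5 → r2=0x22
body[4] xor  r5, r3, r5 → r5=0x2e
epilogue: pop r5=0x2a, sp=0xd2
epilogue: pop r2=0x80, sp=0xd3
prologue pushed ['r2', 'r5'] at ['0xd2', '0xd1']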